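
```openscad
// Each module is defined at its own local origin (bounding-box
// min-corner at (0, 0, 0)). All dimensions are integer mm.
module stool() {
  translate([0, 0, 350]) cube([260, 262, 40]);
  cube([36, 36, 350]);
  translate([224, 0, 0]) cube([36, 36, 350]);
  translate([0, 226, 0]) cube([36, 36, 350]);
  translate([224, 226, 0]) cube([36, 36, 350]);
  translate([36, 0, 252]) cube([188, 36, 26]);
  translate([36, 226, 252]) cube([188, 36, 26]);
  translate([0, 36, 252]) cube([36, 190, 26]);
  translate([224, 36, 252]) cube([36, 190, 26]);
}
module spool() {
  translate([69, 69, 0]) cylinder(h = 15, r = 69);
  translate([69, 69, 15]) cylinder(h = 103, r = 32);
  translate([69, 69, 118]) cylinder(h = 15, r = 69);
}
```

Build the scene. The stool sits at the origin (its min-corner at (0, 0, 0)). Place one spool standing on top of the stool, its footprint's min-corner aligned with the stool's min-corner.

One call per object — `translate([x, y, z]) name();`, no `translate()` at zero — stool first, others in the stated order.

stool();
translate([0, 0, 390]) spool();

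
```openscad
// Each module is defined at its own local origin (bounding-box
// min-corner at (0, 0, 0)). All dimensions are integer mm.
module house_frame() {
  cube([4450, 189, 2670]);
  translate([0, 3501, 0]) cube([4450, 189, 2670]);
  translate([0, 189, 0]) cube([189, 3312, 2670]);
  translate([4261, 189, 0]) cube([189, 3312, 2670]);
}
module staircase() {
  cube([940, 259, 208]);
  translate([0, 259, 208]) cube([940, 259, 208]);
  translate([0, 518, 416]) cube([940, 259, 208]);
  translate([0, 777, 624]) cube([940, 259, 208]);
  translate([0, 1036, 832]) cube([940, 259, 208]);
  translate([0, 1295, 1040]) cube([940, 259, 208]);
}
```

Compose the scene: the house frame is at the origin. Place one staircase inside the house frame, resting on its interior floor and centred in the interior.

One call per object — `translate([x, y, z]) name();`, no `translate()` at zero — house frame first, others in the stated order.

house_frame();
translate([1755, 1068, 0]) staircase();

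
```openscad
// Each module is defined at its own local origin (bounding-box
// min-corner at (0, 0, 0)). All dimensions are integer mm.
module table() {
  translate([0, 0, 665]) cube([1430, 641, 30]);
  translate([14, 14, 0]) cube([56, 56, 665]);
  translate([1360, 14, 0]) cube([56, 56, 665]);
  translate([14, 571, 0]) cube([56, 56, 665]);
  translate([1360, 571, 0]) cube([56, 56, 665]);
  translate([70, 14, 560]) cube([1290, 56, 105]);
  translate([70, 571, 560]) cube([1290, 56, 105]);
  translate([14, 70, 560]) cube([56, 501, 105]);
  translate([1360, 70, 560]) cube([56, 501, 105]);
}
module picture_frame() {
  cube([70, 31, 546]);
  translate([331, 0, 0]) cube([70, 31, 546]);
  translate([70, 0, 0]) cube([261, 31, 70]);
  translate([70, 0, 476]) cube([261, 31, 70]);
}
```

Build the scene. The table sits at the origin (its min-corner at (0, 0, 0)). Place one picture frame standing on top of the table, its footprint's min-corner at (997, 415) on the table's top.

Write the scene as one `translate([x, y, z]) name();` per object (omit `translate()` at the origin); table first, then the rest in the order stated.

table();
translate([997, 415, 695]) picture_frame();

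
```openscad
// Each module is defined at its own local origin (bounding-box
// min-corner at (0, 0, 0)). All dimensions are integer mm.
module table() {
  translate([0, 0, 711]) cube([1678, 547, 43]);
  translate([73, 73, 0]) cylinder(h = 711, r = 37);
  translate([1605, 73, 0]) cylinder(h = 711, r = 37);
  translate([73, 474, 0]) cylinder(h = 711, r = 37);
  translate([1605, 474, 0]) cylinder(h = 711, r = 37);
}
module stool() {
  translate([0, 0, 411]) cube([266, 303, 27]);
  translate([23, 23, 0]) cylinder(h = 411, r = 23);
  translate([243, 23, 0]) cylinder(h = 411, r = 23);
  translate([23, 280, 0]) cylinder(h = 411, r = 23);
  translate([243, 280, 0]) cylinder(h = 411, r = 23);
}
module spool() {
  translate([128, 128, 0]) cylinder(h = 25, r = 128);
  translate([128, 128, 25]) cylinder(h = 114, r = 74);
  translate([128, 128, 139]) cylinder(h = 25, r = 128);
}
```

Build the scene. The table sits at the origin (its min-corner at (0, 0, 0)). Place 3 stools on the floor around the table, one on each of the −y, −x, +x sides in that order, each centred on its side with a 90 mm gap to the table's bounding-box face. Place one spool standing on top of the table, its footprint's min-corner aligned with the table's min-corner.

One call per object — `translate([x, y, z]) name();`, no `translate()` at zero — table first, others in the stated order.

table();
translate([706, -393, 0]) stool();
translate([-356, 122, 0]) stool();
translate([1768, 122, 0]) stool();
translate([0, 0, 754]) spool();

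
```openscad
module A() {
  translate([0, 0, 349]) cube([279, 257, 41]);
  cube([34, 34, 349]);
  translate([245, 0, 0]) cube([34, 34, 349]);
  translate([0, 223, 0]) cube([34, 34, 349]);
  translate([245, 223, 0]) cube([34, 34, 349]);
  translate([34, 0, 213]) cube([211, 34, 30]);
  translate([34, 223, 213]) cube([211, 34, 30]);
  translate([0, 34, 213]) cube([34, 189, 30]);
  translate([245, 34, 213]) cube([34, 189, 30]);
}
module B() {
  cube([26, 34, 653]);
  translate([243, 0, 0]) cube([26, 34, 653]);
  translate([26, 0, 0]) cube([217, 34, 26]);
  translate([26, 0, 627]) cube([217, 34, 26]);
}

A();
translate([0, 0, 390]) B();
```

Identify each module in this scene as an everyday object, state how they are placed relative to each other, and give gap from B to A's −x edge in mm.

A is a stool. B is a picture frame. The picture frame is on top of the stool. The gap from the picture frame to the stool's −x edge is 0 mm.

The picture frame's min-x is at 0; the stool's min-x is 0; gap = 0 mm.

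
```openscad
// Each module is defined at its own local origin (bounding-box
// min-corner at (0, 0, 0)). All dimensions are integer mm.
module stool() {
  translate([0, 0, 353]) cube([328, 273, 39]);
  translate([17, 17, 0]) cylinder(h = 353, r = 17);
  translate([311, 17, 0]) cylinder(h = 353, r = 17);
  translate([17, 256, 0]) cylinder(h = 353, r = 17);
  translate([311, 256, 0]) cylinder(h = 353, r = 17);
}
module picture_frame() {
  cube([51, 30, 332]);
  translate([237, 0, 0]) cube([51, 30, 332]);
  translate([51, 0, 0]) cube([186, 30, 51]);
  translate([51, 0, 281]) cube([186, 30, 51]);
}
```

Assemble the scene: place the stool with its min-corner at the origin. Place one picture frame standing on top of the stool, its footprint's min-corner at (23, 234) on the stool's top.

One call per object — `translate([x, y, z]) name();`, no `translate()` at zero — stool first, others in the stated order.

stool();
translate([23, 234, 392]) picture_frame();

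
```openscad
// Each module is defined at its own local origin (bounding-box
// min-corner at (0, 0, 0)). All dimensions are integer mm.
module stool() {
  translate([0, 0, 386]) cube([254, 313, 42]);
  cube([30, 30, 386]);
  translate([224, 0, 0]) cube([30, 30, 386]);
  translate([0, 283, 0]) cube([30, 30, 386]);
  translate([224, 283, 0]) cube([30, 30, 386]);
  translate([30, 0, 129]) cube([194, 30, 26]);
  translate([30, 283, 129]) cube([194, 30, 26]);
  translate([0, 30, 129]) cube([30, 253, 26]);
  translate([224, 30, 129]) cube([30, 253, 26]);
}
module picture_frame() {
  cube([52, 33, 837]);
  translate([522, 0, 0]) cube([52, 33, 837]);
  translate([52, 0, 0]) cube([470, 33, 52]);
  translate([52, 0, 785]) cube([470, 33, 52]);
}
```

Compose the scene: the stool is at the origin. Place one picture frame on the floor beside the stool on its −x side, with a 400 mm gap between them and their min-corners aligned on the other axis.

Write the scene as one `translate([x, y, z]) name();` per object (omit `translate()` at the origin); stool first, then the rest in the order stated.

stool();
translate([-974, 0, 0]) picture_frame();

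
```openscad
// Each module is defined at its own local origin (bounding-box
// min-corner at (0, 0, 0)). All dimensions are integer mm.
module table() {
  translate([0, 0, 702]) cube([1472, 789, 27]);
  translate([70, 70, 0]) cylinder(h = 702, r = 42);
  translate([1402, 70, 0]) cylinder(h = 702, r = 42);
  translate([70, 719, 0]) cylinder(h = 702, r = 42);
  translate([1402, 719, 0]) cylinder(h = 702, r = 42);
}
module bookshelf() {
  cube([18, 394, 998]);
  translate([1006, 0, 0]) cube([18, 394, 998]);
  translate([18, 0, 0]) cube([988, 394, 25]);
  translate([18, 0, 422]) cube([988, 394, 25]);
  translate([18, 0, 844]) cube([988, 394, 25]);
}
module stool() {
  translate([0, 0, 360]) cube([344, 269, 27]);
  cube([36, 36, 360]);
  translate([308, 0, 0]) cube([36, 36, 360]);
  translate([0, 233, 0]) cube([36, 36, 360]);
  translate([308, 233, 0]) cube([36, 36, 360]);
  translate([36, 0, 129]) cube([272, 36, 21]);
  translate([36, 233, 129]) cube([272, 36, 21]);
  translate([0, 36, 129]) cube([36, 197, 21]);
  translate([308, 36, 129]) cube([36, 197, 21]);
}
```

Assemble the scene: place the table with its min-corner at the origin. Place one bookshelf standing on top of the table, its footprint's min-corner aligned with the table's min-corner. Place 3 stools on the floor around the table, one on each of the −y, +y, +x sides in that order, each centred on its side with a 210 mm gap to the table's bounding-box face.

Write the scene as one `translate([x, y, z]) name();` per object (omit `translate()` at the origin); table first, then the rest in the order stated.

table();
translate([0, 0, 729]) bookshelf();
translate([564, -479, 0]) stool();
translate([564, 999, 0]) stool();
translate([1682, 260, 0]) stool();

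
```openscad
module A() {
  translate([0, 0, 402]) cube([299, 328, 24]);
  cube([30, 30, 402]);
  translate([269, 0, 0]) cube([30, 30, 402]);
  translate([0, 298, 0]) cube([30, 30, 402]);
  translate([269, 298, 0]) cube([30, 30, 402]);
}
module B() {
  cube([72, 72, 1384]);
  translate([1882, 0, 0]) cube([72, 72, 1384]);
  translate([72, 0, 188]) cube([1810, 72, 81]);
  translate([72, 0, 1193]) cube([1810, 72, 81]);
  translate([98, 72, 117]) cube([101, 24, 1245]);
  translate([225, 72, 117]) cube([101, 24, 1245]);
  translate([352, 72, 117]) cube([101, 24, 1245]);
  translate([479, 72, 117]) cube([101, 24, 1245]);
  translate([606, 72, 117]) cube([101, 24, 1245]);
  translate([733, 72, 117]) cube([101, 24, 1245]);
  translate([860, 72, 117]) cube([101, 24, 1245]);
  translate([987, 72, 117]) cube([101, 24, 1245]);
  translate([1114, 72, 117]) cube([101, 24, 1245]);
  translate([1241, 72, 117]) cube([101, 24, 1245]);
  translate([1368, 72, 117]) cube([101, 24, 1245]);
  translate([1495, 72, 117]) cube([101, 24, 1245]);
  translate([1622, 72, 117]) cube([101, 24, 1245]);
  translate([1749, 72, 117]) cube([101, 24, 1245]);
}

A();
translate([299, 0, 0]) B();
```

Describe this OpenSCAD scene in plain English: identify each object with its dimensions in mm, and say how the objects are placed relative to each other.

A is a four-legged stool. The seat is 299×328 mm, 24 mm thick, top at z = 426 mm. It stands on four square legs, each 30×30 mm in cross-section, from z = 0 to the seat underside, each flush with a corner of the seat.

B is a fence section. Two 72×72 mm posts, 1384 mm tall, stand on the floor with a clear span of 1810 mm between their inner faces. Two horizontal rails of 72×81 mm section span the gap between the posts with their undersides at z = 188 mm and z = 1193 mm, flush with the posts' −y face. 14 pickets, each 101 mm wide, 24 mm thick and 1245 mm tall, are fixed to the +y face of the rails with their bottoms at z = 117 mm, evenly spaced across the span with equal gaps (rounded down to the nearest mm) at the −x end and between each pair — any rounding remainder accumulates at the +x end.

The fence section is against the stool's +x side, with their −y faces flush.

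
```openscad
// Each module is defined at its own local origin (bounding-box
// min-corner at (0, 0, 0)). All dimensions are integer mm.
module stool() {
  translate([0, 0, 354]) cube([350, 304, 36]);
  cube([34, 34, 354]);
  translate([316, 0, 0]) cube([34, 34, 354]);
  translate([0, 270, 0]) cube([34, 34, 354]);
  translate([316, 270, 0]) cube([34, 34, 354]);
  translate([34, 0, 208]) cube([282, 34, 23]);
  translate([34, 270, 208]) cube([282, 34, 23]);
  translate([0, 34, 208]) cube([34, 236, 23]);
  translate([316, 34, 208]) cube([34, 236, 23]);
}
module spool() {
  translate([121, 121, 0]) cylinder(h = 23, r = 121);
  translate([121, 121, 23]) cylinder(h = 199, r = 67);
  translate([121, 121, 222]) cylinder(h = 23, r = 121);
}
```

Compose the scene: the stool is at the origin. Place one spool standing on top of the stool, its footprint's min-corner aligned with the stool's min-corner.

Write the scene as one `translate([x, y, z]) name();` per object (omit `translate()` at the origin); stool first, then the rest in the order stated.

stool();
translate([0, 0, 390]) spool();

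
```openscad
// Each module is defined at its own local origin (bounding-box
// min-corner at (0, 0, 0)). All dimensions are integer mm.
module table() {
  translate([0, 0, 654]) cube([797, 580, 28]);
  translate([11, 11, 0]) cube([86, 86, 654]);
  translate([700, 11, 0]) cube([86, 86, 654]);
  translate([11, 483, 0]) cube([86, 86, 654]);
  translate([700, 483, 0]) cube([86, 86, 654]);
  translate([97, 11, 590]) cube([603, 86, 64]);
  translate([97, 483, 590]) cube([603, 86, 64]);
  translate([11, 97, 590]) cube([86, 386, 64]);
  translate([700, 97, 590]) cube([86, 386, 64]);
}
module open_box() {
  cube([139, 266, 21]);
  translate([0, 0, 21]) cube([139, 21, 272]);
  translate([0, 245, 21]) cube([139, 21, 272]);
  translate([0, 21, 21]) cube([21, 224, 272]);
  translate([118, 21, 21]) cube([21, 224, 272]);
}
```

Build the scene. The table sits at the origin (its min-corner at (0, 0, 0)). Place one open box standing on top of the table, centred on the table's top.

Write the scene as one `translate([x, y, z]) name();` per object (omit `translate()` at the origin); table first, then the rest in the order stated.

table();
translate([329, 157, 682]) open_box();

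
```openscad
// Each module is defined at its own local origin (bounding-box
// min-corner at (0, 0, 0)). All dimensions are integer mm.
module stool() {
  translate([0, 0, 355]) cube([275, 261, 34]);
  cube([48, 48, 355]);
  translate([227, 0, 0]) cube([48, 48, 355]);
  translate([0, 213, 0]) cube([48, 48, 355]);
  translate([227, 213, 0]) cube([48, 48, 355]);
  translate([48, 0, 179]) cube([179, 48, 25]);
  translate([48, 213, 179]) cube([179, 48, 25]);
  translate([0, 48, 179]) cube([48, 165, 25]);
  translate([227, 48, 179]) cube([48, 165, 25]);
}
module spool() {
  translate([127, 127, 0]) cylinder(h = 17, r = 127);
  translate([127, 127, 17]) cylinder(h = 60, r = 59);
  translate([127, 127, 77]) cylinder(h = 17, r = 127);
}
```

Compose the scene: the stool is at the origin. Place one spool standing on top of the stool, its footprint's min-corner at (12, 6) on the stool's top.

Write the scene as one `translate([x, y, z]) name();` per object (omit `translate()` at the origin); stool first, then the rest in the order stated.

stool();
translate([12, 6, 389]) spool();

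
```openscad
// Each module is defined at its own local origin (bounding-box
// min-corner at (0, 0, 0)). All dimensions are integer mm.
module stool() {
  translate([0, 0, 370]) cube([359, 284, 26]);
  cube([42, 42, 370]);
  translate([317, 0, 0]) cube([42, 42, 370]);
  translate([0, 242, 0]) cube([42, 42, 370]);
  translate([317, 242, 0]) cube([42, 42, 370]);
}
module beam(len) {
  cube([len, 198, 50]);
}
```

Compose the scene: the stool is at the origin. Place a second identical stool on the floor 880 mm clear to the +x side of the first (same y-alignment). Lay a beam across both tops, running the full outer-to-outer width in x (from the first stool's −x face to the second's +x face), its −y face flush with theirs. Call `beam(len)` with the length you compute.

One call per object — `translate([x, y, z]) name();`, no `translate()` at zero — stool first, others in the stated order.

stool();
translate([1239, 0, 0]) stool();
translate([0, 0, 396]) beam(1598);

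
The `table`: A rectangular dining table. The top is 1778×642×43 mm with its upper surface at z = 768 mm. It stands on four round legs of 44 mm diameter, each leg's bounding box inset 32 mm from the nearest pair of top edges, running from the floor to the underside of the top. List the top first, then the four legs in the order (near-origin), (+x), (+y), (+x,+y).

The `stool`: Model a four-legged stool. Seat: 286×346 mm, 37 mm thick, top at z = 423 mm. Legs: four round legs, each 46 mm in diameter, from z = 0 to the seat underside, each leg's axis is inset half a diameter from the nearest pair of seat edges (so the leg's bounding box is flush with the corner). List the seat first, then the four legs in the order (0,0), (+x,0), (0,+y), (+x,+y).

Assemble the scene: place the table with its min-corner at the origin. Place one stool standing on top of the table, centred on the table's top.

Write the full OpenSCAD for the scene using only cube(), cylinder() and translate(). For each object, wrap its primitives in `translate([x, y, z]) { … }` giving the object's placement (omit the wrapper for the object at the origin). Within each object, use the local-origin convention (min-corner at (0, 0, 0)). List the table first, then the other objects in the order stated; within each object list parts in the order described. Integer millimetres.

translate([0, 0, 725]) cube([1778, 642, 43]);
translate([54, 54, 0]) cylinder(h = 725, r = 22);
translate([1724, 54, 0]) cylinder(h = 725, r = 22);
translate([54, 588, 0]) cylinder(h = 725, r = 22);
translate([1724, 588, 0]) cylinder(h = 725, r = 22);
translate([746, 148, 768]) {
  translate([0, 0, 386]) cube([286, 346, 37]);
  translate([23, 23, 0]) cylinder(h = 386, r = 23);
  translate([263, 23, 0]) cylinder(h = 386, r = 23);
  translate([23, 323, 0]) cylinder(h = 386, r = 23);
  translate([263, 323, 0]) cylinder(h = 386, r = 23);
}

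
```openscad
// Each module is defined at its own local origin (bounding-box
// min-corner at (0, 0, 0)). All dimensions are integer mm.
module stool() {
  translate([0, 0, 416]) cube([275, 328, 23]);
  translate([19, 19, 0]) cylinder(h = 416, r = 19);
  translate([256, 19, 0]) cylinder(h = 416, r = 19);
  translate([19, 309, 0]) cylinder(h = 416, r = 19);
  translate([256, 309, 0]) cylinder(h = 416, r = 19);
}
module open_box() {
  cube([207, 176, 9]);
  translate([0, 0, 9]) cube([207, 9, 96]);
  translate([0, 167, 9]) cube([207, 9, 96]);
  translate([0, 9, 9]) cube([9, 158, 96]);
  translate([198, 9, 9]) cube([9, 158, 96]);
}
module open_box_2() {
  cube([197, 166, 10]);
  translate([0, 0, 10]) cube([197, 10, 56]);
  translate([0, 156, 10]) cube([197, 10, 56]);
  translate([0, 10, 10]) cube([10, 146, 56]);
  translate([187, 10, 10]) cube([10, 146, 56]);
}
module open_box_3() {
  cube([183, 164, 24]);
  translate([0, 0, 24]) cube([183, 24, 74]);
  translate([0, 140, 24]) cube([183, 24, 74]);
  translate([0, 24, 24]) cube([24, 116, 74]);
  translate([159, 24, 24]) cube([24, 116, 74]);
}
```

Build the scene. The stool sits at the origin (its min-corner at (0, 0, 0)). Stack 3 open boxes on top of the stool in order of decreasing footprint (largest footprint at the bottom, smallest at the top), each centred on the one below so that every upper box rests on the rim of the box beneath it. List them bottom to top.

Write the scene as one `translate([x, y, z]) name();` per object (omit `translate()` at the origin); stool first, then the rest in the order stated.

stool();
translate([34, 76, 439]) open_box();
translate([39, 81, 544]) open_box_2();
translate([46, 82, 610]) open_box_3();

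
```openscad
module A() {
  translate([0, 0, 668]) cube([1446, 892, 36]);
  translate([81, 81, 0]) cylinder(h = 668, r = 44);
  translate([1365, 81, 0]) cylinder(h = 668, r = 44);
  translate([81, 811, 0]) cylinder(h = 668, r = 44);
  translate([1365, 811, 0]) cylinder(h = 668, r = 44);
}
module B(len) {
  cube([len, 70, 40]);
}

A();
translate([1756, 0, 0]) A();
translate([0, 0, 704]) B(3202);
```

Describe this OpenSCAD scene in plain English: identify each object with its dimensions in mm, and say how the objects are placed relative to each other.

A is a table with a 1446×892 mm rectangular top, 36 mm thick, top surface at z = 704 mm, supported by four round legs of 88 mm diameter, each leg's bounding box inset 37 mm from the nearest pair of top edges, running from the floor.

B is a rectangular beam 3202 mm long (x), 70 mm deep (y), 40 mm thick (z).

The beam spans the tops of two tables placed 310 mm apart, resting at z = 704 mm.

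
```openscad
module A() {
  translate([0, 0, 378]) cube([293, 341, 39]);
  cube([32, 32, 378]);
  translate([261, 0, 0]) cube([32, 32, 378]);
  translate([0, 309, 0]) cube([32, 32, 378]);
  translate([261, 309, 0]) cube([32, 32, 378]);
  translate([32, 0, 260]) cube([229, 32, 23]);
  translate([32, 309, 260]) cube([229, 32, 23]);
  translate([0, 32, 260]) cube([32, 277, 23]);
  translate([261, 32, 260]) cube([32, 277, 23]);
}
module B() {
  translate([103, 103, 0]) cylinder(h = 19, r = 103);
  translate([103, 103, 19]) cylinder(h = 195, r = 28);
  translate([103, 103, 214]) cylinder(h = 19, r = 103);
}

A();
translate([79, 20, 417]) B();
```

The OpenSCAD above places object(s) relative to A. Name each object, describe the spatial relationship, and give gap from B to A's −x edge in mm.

A is a stool. B is a spool. The spool is on top of the stool. The gap from the spool to the stool's −x edge is 79 mm.

The spool's min-x is at 79; the stool's min-x is 0; gap = 79 mm.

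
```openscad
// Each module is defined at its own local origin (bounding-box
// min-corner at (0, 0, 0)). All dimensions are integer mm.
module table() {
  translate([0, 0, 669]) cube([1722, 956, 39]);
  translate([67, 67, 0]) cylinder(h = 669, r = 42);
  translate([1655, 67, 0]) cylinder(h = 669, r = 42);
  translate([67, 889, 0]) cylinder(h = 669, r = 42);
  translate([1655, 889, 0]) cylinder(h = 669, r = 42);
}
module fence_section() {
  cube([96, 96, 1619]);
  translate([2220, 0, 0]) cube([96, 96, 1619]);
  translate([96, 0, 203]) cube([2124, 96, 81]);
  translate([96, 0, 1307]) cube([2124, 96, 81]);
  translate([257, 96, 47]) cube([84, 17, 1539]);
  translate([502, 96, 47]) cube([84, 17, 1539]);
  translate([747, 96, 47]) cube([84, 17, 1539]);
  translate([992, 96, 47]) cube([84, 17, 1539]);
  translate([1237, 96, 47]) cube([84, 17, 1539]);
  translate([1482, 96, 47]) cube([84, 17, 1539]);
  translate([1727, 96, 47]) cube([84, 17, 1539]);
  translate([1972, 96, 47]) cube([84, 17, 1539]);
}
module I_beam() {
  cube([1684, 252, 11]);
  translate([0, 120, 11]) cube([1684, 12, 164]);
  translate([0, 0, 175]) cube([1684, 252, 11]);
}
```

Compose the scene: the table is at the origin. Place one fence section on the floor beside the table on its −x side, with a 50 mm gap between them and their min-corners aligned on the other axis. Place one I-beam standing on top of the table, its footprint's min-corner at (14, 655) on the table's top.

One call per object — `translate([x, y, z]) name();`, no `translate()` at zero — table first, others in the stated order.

table();
translate([-2366, 0, 0]) fence_section();
translate([14, 655, 708]) I_beam();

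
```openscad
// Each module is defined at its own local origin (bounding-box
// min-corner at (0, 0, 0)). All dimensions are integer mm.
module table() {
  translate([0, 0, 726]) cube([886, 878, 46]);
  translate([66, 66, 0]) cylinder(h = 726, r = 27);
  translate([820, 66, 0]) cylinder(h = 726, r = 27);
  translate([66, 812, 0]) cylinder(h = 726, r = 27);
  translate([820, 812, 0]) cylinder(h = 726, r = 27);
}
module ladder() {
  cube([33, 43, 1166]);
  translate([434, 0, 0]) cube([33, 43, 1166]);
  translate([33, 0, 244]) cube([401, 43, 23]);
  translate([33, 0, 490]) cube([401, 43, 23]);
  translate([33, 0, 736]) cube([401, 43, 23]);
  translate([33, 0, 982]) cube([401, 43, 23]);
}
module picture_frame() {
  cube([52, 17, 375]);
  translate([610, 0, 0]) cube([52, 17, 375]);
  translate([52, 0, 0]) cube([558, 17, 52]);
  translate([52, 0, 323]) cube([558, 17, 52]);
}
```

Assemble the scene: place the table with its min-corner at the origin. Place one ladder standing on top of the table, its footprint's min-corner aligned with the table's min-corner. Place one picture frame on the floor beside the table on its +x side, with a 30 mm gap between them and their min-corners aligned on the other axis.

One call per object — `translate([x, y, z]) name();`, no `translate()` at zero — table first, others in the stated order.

table();
translate([0, 0, 772]) ladder();
translate([916, 0, 0]) picture_frame();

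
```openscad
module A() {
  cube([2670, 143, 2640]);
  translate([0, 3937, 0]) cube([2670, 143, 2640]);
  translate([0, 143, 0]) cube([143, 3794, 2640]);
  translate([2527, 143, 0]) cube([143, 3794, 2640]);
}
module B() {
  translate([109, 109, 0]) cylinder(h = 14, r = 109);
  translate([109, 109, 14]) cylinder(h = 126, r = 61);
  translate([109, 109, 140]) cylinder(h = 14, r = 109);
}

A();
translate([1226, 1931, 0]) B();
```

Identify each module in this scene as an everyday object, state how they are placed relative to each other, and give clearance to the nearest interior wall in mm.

Clearances: x = 1083, y = 1788; minimum 1083 mm.

A is a house frame. B is a spool. The spool sits inside the house frame, centred. The clearance to the nearest interior wall is 1083 mm.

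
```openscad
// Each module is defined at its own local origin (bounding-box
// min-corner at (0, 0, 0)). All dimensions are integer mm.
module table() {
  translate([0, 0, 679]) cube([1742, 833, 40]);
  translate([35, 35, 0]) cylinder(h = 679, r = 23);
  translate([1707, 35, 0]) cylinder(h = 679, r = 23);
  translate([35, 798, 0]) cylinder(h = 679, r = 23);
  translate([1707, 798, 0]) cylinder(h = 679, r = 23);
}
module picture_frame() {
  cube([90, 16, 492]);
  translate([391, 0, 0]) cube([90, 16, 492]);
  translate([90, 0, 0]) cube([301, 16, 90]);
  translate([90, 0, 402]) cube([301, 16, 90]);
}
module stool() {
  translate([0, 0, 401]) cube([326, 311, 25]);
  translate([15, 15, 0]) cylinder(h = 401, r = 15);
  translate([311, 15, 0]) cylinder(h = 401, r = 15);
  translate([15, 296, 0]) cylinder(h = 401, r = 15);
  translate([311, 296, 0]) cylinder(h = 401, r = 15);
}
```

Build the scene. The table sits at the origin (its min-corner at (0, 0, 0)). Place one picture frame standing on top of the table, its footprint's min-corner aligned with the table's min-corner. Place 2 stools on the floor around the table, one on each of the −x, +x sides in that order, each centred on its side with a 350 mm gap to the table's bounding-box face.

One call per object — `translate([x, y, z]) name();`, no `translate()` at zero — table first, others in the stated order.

table();
translate([0, 0, 719]) picture_frame();
translate([-676, 261, 0]) stool();
translate([2092, 261, 0]) stool();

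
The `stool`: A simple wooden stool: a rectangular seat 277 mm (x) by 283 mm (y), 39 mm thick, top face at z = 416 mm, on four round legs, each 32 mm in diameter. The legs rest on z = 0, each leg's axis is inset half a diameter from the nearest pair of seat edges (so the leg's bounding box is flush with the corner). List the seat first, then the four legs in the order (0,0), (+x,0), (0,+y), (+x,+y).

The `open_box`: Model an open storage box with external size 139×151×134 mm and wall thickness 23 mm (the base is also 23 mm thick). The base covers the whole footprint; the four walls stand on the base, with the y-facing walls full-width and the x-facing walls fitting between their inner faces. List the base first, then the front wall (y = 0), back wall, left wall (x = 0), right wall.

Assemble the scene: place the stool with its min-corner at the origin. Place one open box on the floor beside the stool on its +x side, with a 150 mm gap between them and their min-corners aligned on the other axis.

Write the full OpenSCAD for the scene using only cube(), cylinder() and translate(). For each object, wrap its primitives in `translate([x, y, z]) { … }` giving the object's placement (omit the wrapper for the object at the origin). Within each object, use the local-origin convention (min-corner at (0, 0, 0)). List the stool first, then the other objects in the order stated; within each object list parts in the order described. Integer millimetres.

translate([0, 0, 377]) cube([277, 283, 39]);
translate([16, 16, 0]) cylinder(h = 377, r = 16);
translate([261, 16, 0]) cylinder(h = 377, r = 16);
translate([16, 267, 0]) cylinder(h = 377, r = 16);
translate([261, 267, 0]) cylinder(h = 377, r = 16);
translate([427, 0, 0]) {
  cube([139, 151, 23]);
  translate([0, 0, 23]) cube([139, 23, 111]);
  translate([0, 128, 23]) cube([139, 23, 111]);
  translate([0, 23, 23]) cube([23, 105, 111]);
  translate([116, 23, 23]) cube([23, 105, 111]);
}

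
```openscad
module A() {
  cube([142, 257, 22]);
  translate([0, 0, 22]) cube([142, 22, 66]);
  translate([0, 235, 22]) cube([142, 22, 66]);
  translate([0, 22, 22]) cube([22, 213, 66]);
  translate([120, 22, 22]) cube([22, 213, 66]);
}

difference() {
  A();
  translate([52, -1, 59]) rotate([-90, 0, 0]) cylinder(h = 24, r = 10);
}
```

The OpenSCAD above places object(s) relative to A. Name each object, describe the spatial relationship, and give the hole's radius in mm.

The subtracted cylinder has r = 10 mm.

A is an open box. The open box has a circular hole through its front wall. The hole's radius is 10 mm.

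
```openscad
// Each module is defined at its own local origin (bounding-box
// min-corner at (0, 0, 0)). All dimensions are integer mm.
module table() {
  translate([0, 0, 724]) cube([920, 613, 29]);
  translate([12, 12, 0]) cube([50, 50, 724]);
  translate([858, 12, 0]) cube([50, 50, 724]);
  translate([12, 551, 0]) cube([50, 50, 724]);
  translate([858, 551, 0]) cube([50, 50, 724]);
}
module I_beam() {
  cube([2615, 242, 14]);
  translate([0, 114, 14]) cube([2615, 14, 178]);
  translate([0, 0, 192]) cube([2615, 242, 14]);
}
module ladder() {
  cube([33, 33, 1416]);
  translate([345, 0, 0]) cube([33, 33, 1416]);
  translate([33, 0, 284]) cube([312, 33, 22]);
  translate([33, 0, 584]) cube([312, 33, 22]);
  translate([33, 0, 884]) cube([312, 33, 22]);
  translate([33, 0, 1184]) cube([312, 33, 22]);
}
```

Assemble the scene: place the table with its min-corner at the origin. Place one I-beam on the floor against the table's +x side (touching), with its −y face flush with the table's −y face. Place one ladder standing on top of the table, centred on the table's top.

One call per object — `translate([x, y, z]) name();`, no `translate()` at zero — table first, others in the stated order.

table();
translate([920, 0, 0]) I_beam();
translate([271, 290, 753]) ladder();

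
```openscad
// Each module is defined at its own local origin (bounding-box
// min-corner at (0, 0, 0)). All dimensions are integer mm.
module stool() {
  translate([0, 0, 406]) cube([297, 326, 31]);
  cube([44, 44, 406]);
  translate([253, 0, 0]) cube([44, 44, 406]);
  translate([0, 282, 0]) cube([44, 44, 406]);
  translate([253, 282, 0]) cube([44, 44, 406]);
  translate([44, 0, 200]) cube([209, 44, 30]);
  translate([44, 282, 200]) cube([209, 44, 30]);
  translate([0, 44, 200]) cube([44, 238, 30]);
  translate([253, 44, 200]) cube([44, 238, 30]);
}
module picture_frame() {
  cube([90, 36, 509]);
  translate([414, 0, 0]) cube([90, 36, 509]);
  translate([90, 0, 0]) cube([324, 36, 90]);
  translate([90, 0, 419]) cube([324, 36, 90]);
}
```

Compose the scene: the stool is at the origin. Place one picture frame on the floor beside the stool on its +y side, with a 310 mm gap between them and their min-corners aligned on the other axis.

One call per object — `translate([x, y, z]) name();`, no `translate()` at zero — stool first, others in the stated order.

stool();
translate([0, 636, 0]) picture_frame();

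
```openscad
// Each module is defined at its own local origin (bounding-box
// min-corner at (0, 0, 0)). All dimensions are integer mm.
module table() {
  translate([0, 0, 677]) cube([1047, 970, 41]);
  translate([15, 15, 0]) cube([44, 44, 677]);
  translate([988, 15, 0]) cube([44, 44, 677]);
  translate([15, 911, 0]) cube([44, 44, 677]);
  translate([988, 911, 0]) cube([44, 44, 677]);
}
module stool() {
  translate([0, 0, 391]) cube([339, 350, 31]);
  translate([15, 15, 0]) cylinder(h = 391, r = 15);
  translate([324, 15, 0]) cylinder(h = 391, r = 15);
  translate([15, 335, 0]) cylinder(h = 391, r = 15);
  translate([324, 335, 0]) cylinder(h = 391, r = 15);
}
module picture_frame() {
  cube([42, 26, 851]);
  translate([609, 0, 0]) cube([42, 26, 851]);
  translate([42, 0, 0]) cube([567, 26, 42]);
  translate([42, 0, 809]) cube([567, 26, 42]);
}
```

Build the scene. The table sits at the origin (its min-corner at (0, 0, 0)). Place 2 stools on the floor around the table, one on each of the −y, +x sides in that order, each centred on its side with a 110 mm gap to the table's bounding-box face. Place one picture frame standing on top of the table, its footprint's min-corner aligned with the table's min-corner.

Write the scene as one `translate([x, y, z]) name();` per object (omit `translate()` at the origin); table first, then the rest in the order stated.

table();
translate([354, -460, 0]) stool();
translate([1157, 310, 0]) stool();
translate([0, 0, 718]) picture_frame();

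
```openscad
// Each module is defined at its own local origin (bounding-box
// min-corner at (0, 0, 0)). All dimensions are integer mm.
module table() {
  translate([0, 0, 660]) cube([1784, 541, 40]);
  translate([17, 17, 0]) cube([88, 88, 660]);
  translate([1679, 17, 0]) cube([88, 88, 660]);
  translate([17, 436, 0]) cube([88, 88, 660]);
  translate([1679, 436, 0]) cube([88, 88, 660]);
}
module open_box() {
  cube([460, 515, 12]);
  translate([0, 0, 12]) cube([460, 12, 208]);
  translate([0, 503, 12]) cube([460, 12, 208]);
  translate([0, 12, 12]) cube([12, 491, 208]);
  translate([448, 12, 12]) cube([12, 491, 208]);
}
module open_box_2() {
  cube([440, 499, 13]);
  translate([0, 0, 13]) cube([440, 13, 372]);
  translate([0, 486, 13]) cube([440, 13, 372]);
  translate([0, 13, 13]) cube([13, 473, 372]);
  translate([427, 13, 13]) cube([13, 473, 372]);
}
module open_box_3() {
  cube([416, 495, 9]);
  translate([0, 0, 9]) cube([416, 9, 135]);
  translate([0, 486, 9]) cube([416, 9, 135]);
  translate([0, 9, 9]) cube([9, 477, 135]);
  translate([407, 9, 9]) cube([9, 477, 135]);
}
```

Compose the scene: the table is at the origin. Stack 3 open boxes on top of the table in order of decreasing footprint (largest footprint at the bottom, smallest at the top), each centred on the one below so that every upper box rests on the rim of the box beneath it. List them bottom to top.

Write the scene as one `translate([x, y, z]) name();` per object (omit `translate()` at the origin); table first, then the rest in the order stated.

table();
translate([662, 13, 700]) open_box();
translate([672, 21, 920]) open_box_2();
translate([684, 23, 1305]) open_box_3();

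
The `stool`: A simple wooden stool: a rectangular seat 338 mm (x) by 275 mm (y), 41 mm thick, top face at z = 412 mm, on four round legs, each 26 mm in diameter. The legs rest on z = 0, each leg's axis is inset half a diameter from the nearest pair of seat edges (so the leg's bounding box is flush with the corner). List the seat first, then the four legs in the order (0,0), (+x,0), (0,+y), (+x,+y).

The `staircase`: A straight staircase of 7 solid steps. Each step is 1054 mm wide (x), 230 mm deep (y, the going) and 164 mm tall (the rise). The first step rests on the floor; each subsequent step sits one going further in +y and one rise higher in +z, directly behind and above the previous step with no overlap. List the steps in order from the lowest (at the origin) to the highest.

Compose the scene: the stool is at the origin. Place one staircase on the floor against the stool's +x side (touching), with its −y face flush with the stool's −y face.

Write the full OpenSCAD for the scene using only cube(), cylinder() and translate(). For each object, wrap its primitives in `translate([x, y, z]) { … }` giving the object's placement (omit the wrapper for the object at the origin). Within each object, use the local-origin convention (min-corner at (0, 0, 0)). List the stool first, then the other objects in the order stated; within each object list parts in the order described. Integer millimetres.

translate([0, 0, 371]) cube([338, 275, 41]);
translate([13, 13, 0]) cylinder(h = 371, r = 13);
translate([325, 13, 0]) cylinder(h = 371, r = 13);
translate([13, 262, 0]) cylinder(h = 371, r = 13);
translate([325, 262, 0]) cylinder(h = 371, r = 13);
translate([338, 0, 0]) {
  cube([1054, 230, 164]);
  translate([0, 230, 164]) cube([1054, 230, 164]);
  translate([0, 460, 328]) cube([1054, 230, 164]);
  translate([0, 690, 492]) cube([1054, 230, 164]);
  translate([0, 920, 656]) cube([1054, 230, 164]);
  translate([0, 1150, 820]) cube([1054, 230, 164]);
  translate([0, 1380, 984]) cube([1054, 230, 164]);
}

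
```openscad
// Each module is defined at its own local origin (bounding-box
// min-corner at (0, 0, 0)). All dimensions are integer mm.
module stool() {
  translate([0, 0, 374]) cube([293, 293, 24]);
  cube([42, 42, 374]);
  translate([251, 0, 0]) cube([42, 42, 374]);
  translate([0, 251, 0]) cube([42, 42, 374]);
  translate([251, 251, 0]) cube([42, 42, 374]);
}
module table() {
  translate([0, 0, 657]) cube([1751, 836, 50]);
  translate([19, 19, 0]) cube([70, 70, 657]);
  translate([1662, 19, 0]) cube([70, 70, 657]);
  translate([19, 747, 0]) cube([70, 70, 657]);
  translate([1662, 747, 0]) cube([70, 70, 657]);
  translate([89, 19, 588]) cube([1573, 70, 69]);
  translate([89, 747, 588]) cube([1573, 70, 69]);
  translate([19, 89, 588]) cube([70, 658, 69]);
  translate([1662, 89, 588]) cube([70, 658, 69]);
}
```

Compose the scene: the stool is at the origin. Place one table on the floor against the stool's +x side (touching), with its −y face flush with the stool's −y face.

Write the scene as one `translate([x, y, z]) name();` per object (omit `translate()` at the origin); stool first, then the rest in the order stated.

stool();
translate([293, 0, 0]) table();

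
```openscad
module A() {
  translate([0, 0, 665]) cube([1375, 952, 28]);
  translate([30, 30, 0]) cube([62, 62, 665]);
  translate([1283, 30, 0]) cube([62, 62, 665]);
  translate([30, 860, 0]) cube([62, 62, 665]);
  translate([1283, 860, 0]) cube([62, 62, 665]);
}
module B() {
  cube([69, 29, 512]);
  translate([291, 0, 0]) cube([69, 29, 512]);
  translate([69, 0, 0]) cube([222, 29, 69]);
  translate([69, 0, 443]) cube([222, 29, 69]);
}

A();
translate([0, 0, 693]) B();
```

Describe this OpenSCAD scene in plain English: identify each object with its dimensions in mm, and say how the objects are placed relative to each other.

A is a rectangular dining table. The top is 1375×952×28 mm with its upper surface at z = 693 mm. It stands on four 62×62 mm square legs, each inset 30 mm from the nearest pair of top edges, running from the floor to the underside of the top.

B is a rectangular picture frame lying in the x–z plane (depth along y). The opening is 222 mm wide (x) by 374 mm tall (z), surrounded by a border 69 mm wide on all four sides. The frame is 29 mm deep and is made of two full-height vertical stiles with two horizontal rails fitted between them.

The picture frame is on top of the table.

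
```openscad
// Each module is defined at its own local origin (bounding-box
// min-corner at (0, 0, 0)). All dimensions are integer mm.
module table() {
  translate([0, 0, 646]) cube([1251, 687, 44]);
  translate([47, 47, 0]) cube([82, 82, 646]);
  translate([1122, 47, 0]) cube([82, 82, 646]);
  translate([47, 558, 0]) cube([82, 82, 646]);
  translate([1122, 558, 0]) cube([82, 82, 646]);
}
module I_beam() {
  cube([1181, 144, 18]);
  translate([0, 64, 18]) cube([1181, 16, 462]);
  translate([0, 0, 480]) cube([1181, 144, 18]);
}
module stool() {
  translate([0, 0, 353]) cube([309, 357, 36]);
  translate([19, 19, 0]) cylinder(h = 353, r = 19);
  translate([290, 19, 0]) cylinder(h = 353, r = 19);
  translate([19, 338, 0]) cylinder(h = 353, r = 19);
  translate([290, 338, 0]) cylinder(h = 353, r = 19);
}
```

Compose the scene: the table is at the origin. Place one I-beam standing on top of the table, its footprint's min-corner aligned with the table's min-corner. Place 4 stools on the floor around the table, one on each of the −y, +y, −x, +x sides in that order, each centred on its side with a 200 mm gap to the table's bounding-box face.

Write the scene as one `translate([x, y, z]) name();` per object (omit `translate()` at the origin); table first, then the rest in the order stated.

table();
translate([0, 0, 690]) I_beam();
translate([471, -557, 0]) stool();
translate([471, 887, 0]) stool();
translate([-509, 165, 0]) stool();
translate([1451, 165, 0]) stool();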